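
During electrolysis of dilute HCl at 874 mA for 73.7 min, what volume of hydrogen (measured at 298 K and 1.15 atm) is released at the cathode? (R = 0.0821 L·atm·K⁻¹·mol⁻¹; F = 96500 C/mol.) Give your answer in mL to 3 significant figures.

426 mL

Q = 0.874 A × 4422 s = 3865 C
n(e⁻) = Q/F = 3865/96500 = 0.04005 mol
2H⁺ + 2e⁻ → H₂, so n(H₂) = 0.04005 / 2 = 0.02003 mol
V = nRT/P = 0.02003 × 0.0821 × 298 / 1.15 = 0.4261 L
= 426 mL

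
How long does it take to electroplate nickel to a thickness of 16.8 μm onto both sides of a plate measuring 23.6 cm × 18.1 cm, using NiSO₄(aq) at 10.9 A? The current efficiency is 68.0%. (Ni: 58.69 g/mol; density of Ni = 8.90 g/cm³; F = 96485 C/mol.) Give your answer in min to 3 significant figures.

94.4 min

Plated area = 2 × 23.6 × 18.1 = 854.3 cm²
Volume = 854.3 × 16.8×10⁻⁴ cm = 1.435 cm³
m(Ni) = 1.435 × 8.90 = 12.77 g
n(Ni) = 12.77 / 58.69 = 0.2176 mol; n(e⁻) = 2 × 0.2176 = 0.4352 mol
Q = 0.4352 × 96485 / 0.680 = 61750 C
t = 61750 / 10.9 = 5665 s = 94.4 min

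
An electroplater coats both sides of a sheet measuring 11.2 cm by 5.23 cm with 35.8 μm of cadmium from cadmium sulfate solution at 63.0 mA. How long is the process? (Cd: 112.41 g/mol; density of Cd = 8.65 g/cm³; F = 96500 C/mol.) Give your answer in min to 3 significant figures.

Plated area = 2 × 11.2 × 5.23 = 117.2 cm²
Volume = 117.2 × 35.8×10⁻⁴ cm = 0.4196 cm³
m(Cd) = 0.4196 × 8.65 = 3.630 g
n(Cd) = 3.630 / 112.41 = 0.03229 mol; n(e⁻) = 2 × 0.03229 = 0.06458 mol
Q = 0.06458 × 96500 = 6232 C
t = 6232 / 0.0630 = 98920 s = 1650 min

1650 min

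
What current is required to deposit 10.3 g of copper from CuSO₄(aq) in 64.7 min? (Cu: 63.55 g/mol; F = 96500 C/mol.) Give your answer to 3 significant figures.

n(Cu) = 10.3 / 63.55 = 0.1621 mol
Cu²⁺ + 2e⁻ → Cu, so n(e⁻) = 2 × 0.1621 = 0.3242 mol
Q = 0.3242 × 96500 = 31290 C
I = Q / t = 31290 / 3882 s = 8.06 A

8.06 A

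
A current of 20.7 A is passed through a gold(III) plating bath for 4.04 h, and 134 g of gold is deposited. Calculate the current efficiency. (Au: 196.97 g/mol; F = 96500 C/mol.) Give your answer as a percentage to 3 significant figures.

Q = 20.7 × 14544 = 3.011×10^5 C
n(e⁻) = 3.011×10^5 / 96500 = 3.120 mol
Au³⁺ + 3e⁻ → Au, so theoretical n(Au) = 1.040 mol → 204.8 g
Efficiency = 134 / 204.8 = 0.6543 = 65.4%

65.4%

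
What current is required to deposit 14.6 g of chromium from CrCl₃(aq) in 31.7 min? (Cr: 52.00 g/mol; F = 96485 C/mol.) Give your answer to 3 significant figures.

n(Cr) = 14.6 / 52.00 = 0.2808 mol
Cr³⁺ + 3e⁻ → Cr, so n(e⁻) = 3 × 0.2808 = 0.8424 mol
Q = 0.8424 × 96485 = 81280 C
I = Q / t = 81280 / 1902 s = 42.7 A

42.7 A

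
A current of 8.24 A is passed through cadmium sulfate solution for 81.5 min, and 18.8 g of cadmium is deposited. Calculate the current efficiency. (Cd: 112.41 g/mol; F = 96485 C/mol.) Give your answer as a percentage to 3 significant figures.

Q = 8.24 × 4890 = 40290 C
n(e⁻) = 40290 / 96485 = 0.4176 mol
Cd²⁺ + 2e⁻ → Cd, so theoretical n(Cd) = 0.2088 mol → 23.47 g
Efficiency = 18.8 / 23.47 = 0.8010 = 80.1%

80.1%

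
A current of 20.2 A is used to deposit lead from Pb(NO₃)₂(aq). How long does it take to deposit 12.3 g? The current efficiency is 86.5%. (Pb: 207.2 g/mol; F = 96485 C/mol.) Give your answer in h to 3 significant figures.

n(Pb) = 12.3 / 207.2 = 0.05936 mol
Pb²⁺ + 2e⁻ → Pb, so n(e⁻) = 2 × 0.05936 = 0.1187 mol
Q = 0.1187 × 96485 / 0.865 = 13240 C
t = Q / I = 13240 / 20.2 = 655.4 s = 0.182 h

0.182 h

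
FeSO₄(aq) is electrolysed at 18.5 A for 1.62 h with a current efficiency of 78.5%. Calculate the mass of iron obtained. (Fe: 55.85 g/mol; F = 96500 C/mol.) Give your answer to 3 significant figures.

Q = 18.5 × 5832 = 1.079×10^5 C
n(e⁻) = 1.079×10^5 / 96500 = 1.118 mol
Fe²⁺ + 2e⁻ → Fe, so theoretical m(Fe) = 0.5590 × 55.85 = 31.22 g
Actual mass = 78.5% × 31.22 = 24.5 g

24.5 g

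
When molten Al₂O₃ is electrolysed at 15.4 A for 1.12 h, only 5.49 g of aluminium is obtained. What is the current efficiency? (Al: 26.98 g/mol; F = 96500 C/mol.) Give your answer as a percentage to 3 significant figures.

Q = 15.4 × 4032 = 62090 C
n(e⁻) = 62090 / 96500 = 0.6434 mol
Al³⁺ + 3e⁻ → Al, so theoretical n(Al) = 0.2145 mol → 5.787 g
Efficiency = 5.49 / 5.787 = 0.9487 = 94.9%

94.9%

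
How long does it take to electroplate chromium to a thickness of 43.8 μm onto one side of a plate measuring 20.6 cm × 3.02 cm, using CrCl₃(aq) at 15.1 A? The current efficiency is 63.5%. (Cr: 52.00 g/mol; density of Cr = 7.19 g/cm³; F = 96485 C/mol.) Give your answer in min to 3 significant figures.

Plated area = 20.6 × 3.02 = 62.21 cm²
Volume = 62.21 × 43.8×10⁻⁴ cm = 0.2725 cm³
m(Cr) = 0.2725 × 7.19 = 1.959 g
n(Cr) = 1.959 / 52.00 = 0.03767 mol; n(e⁻) = 3 × 0.03767 = 0.1130 mol
Q = 0.1130 × 96485 / 0.635 = 17170 C
t = 17170 / 15.1 = 1137 s = 19.0 min

19.0 min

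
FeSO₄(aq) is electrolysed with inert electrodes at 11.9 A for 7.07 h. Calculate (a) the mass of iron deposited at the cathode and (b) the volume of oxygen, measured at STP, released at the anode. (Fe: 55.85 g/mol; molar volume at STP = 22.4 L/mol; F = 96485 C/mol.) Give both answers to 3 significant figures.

87.7 g Fe; 17.6 L O₂

Q = 11.9 × 25452 = 3.029×10^5 C; n(e⁻) = 3.029×10^5 / 96485 = 3.139 mol
Cathode: Fe²⁺ + 2e⁻ → Fe → n(Fe) = 3.139/2 = 1.570 mol → 87.7 g
Anode: 2H₂O → O₂ + 4H⁺ + 4e⁻ → n(O₂) = 3.139/4 = 0.7848 mol → 17.6 L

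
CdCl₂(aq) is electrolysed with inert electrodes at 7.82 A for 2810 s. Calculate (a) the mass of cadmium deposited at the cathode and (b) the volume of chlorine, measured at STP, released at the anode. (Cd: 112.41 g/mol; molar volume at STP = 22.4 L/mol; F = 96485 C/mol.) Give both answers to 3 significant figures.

Q = 7.82 × 2810 = 21970 C; n(e⁻) = 21970 / 96485 = 0.2277 mol
Cathode: Cd²⁺ + 2e⁻ → Cd → n(Cd) = 0.2277/2 = 0.1139 mol → 12.8 g
Anode: 2Cl⁻ → Cl₂ + 2e⁻ → n(Cl₂) = 0.2277/2 = 0.1139 mol → 2.55 L

12.8 g Cd; 2.55 L Cl₂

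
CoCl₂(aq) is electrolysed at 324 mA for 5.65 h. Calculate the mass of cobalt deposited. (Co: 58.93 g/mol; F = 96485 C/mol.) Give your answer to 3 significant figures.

2.01 g

Charge passed = 0.324 × 20340 = 6590 C
n(e⁻) = 6590 / 96485 = 0.06830 mol
Co²⁺ + 2e⁻ → Co, so n(Co) = 0.06830 / 2 = 0.03415 mol
m = 0.03415 × 58.93 = 2.01 g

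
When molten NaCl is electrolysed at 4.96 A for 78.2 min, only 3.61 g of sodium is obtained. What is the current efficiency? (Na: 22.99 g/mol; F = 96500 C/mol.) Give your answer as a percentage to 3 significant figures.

Q = 4.96 × 4692 = 23270 C
n(e⁻) = 23270 / 96500 = 0.2411 mol
Na⁺ + e⁻ → Na, so theoretical n(Na) = 0.2411 mol → 5.543 g
Efficiency = 3.61 / 5.543 = 0.6513 = 65.1%

65.1%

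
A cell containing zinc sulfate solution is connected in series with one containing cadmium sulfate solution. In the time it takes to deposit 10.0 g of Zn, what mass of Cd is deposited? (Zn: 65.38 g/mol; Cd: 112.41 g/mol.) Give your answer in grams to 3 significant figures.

17.2 g

n(Zn) = 10.0 / 65.38 = 0.1530 mol
Zn²⁺ + 2e⁻ → Zn, so n(e⁻) = 2 × 0.1530 = 0.3060 mol
Since the cells are in series, n(e⁻) in the Cd cell is also 0.3060 mol.
Cd²⁺ + 2e⁻ → Cd, so n(Cd) = 0.3060 / 2 = 0.1530 mol
m(Cd) = 0.1530 × 112.41 = 17.2 g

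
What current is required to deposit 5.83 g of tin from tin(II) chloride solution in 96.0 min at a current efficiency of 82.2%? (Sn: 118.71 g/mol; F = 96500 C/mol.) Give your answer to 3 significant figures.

n(Sn) = 5.83 / 118.71 = 0.04911 mol
Sn²⁺ + 2e⁻ → Sn, so n(e⁻) = 2 × 0.04911 = 0.09822 mol
Q = 0.09822 × 96500 / 0.822 = 11530 C
I = Q / t = 11530 / 5760 s = 2.00 A

2.00 A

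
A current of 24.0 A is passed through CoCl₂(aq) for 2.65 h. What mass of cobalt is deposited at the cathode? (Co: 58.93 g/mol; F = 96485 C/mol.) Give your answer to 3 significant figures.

69.9 g

Q = It = 24.0 × 9540 = 2.290×10^5 C
n(e⁻) = Q/F = 2.290×10^5/96485 = 2.373 mol
Co²⁺ + 2e⁻ → Co, so n(Co) = 2.373 / 2 = 1.187 mol
m = 1.187 × 58.93 = 69.9 g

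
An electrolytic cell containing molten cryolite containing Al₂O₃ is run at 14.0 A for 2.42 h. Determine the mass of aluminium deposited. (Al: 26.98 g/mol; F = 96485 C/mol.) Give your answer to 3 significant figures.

11.4 g

Charge passed = 14.0 × 8712 = 1.220×10^5 C
Moles of electrons = 1.220×10^5 / 96485 = 1.264 mol
Al³⁺ + 3e⁻ → Al, so n(Al) = 1.264 / 3 = 0.4213 mol
m = 0.4213 × 26.98 = 11.4 g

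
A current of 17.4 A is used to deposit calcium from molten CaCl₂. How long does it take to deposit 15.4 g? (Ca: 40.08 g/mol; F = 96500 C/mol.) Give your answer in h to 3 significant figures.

n(Ca) = 15.4 / 40.08 = 0.3842 mol
Ca²⁺ + 2e⁻ → Ca, so n(e⁻) = 2 × 0.3842 = 0.7684 mol
Q = 0.7684 × 96500 = 74150 C
t = Q / I = 74150 / 17.4 = 4261 s = 1.18 h

1.18 h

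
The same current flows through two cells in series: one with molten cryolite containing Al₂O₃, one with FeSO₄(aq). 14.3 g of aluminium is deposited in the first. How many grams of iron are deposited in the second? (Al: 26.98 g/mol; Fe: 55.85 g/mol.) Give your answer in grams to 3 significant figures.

44.4 g

n(Al) = 14.3 / 26.98 = 0.5300 mol
Al³⁺ + 3e⁻ → Al, so n(e⁻) = 3 × 0.5300 = 1.590 mol
Since the cells are in series, n(e⁻) in the Fe cell is also 1.590 mol.
Fe²⁺ + 2e⁻ → Fe, so n(Fe) = 1.590 / 2 = 0.7950 mol
m(Fe) = 0.7950 × 55.85 = 44.4 g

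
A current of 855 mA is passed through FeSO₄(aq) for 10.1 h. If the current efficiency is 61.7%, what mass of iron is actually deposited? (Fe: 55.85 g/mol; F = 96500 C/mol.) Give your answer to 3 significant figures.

5.55 g

Q = 0.855 × 36360 = 31090 C
n(e⁻) = 31090 / 96500 = 0.3222 mol
Fe²⁺ + 2e⁻ → Fe, so theoretical m(Fe) = 0.1611 × 55.85 = 8.997 g
Actual mass = 61.7% × 8.997 = 5.55 g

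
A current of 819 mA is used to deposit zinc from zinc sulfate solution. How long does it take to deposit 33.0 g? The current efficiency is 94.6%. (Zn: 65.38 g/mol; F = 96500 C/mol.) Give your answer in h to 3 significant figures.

34.9 h

n(Zn) = 33.0 / 65.38 = 0.5047 mol
Zn²⁺ + 2e⁻ → Zn, so n(e⁻) = 2 × 0.5047 = 1.009 mol
Q = 1.009 × 96500 / 0.946 = 1.029×10^5 C
t = Q / I = 1.029×10^5 / 0.819 = 1.256×10^5 s = 34.9 h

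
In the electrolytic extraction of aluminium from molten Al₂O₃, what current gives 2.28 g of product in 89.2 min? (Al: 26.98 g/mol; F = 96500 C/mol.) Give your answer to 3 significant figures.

4.57 A

n(Al) = 2.28 / 26.98 = 0.08451 mol
Al³⁺ + 3e⁻ → Al, so n(e⁻) = 3 × 0.08451 = 0.2535 mol
Q = 0.2535 × 96500 = 24460 C
I = Q / t = 24460 / 5352 s = 4.57 A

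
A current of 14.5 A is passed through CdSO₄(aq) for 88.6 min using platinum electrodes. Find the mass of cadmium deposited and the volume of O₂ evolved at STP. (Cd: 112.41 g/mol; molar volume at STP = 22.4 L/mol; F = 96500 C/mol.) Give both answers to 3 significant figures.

Q = 14.5 × 5316 = 77080 C; n(e⁻) = 77080 / 96500 = 0.7988 mol
Cathode: Cd²⁺ + 2e⁻ → Cd → n(Cd) = 0.7988/2 = 0.3994 mol → 44.9 g
Anode: 2H₂O → O₂ + 4H⁺ + 4e⁻ → n(O₂) = 0.7988/4 = 0.1997 mol → 4.47 L

44.9 g Cd; 4.47 L O₂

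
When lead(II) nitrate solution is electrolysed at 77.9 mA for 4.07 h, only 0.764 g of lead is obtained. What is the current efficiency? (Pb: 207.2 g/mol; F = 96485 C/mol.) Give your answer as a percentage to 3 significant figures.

Q = 0.0779 × 14652 = 1141 C
n(e⁻) = 1141 / 96485 = 0.01183 mol
Pb²⁺ + 2e⁻ → Pb, so theoretical n(Pb) = 0.005915 mol → 1.226 g
Efficiency = 0.764 / 1.226 = 0.6232 = 62.3%

62.3%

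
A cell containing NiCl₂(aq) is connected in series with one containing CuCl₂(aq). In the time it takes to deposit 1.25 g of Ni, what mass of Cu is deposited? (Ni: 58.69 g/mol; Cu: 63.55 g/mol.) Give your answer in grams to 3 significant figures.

n(Ni) = 1.25 / 58.69 = 0.02130 mol
Ni²⁺ + 2e⁻ → Ni, so n(e⁻) = 2 × 0.02130 = 0.04260 mol
Same current for the same time ⇒ same n(e⁻) = 0.04260 mol in both cells.
Cu²⁺ + 2e⁻ → Cu, so n(Cu) = 0.04260 / 2 = 0.02130 mol
m(Cu) = 0.02130 × 63.55 = 1.35 g

1.35 g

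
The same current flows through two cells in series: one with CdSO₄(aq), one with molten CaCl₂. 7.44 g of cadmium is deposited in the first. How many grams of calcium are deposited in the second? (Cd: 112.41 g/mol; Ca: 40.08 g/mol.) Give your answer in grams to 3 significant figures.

2.65 g

n(Cd) = 7.44 / 112.41 = 0.06619 mol
Cd²⁺ + 2e⁻ → Cd, so n(e⁻) = 2 × 0.06619 = 0.1324 mol
Since the cells are in series, n(e⁻) in the Ca cell is also 0.1324 mol.
Ca²⁺ + 2e⁻ → Ca, so n(Ca) = 0.1324 / 2 = 0.06620 mol
m(Ca) = 0.06620 × 40.08 = 2.65 g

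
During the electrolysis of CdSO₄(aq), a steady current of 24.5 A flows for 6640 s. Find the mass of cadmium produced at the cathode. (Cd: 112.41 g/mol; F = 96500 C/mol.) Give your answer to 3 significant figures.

94.8 g

Q = It = 24.5 × 6640 = 1.627×10^5 C
n(e⁻) = 1.627×10^5 / 96500 = 1.686 mol
Cd²⁺ + 2e⁻ → Cd, so n(Cd) = 1.686 / 2 = 0.8430 mol
m = 0.8430 × 112.41 = 94.8 g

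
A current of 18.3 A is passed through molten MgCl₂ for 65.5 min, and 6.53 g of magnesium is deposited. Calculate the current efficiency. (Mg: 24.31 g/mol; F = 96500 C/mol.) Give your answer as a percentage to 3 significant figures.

72.1%

Q = 18.3 × 3930 = 71920 C
n(e⁻) = 71920 / 96500 = 0.7453 mol
Mg²⁺ + 2e⁻ → Mg, so theoretical n(Mg) = 0.3727 mol → 9.060 g
Efficiency = 6.53 / 9.060 = 0.7208 = 72.1%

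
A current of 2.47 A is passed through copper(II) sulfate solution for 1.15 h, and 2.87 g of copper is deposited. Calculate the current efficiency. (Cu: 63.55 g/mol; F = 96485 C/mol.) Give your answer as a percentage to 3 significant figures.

Q = 2.47 × 4140 = 10230 C
n(e⁻) = 10230 / 96485 = 0.1060 mol
Cu²⁺ + 2e⁻ → Cu, so theoretical n(Cu) = 0.05300 mol → 3.368 g
Efficiency = 2.87 / 3.368 = 0.8521 = 85.2%

85.2%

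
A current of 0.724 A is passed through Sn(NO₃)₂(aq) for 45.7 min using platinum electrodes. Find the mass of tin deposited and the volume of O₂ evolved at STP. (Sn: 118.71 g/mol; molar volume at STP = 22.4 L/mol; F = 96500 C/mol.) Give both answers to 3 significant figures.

Q = 0.724 × 2742 = 1985 C; n(e⁻) = 1985 / 96500 = 0.02057 mol
Cathode: Sn²⁺ + 2e⁻ → Sn → n(Sn) = 0.02057/2 = 0.01029 mol → 1.22 g
Anode: 2H₂O → O₂ + 4H⁺ + 4e⁻ → n(O₂) = 0.02057/4 = 0.005143 mol → 0.115 L

1.22 g Sn; 0.115 L O₂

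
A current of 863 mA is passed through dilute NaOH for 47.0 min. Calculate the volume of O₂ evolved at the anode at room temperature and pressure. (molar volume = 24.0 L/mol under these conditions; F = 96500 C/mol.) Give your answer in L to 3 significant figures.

Charge passed = 0.863 × 2820 = 2434 C
n(e⁻) = Q/F = 2434/96500 = 0.02522 mol
2H₂O → O₂ + 4H⁺ + 4e⁻, so n(O₂) = 0.02522 / 4 = 0.006305 mol
V = 0.006305 × 24.0 = 0.1513 L

0.151 L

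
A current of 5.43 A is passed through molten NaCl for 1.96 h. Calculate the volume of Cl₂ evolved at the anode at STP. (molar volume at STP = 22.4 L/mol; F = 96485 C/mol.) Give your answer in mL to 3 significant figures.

Charge passed = 5.43 × 7056 = 38310 C
Moles of electrons = 38310 / 96485 = 0.3971 mol
2Cl⁻ → Cl₂ + 2e⁻, so n(Cl₂) = 0.3971 / 2 = 0.1986 mol
V = 0.1986 × 22.4 = 4.449 L
= 4450 mL

4450 mL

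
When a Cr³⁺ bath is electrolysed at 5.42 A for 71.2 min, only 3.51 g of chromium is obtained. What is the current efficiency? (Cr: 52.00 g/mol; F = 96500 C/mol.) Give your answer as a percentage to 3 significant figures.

84.4%

Q = 5.42 × 4272 = 23150 C
n(e⁻) = 23150 / 96500 = 0.2399 mol
Cr³⁺ + 3e⁻ → Cr, so theoretical n(Cr) = 0.07997 mol → 4.158 g
Efficiency = 3.51 / 4.158 = 0.8442 = 84.4%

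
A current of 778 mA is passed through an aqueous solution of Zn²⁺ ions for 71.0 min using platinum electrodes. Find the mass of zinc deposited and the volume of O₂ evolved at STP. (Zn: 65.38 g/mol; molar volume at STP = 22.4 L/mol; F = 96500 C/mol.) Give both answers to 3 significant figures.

Q = 0.778 × 4260 = 3314 C; n(e⁻) = 3314 / 96500 = 0.03434 mol
Cathode: Zn²⁺ + 2e⁻ → Zn → n(Zn) = 0.03434/2 = 0.01717 mol → 1.12 g
Anode: 2H₂O → O₂ + 4H⁺ + 4e⁻ → n(O₂) = 0.03434/4 = 0.008585 mol → 0.192 L

1.12 g Zn; 0.192 L O₂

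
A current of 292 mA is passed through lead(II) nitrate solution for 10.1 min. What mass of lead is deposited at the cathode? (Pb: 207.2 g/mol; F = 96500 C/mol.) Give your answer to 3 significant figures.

Q = 0.292 A × 606 s = 177.0 C
n(e⁻) = Q/F = 177.0/96500 = 0.001834 mol
Pb²⁺ + 2e⁻ → Pb, so n(Pb) = 0.001834 / 2 = 9.170×10^-4 mol
m = 9.170×10^-4 × 207.2 = 0.190 g

0.190 g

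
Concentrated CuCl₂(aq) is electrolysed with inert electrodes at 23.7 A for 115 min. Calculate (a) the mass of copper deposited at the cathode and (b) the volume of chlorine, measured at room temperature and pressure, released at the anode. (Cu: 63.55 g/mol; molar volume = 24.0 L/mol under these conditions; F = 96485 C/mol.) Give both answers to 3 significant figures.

Q = 23.7 × 6900 = 1.635×10^5 C; n(e⁻) = 1.635×10^5 / 96485 = 1.695 mol
Cathode: Cu²⁺ + 2e⁻ → Cu → n(Cu) = 1.695/2 = 0.8475 mol → 53.9 g
Anode: 2Cl⁻ → Cl₂ + 2e⁻ → n(Cl₂) = 1.695/2 = 0.8475 mol → 20.3 L

53.9 g Cu; 20.3 L Cl₂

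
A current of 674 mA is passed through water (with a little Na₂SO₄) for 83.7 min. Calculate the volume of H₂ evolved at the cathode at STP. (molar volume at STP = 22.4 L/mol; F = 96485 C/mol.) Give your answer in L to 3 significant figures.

0.393 L

Q = 0.674 A × 5022 s = 3385 C
n(e⁻) = 3385 / 96485 = 0.03508 mol
2H⁺ + 2e⁻ → H₂, so n(H₂) = 0.03508 / 2 = 0.01754 mol
V = 0.01754 × 22.4 = 0.3929 L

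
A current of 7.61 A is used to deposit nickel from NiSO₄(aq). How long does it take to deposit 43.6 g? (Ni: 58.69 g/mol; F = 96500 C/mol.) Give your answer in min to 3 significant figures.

314 min

n(Ni) = 43.6 / 58.69 = 0.7429 mol
Ni²⁺ + 2e⁻ → Ni, so n(e⁻) = 2 × 0.7429 = 1.486 mol
Q = 1.486 × 96500 = 1.434×10^5 C
t = Q / I = 1.434×10^5 / 7.61 = 18840 s = 314 min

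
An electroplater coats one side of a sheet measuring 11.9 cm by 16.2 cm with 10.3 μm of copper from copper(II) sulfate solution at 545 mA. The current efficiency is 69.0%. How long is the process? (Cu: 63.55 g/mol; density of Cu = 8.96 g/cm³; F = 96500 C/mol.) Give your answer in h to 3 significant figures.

Plated area = 11.9 × 16.2 = 192.8 cm²
Volume = 192.8 × 10.3×10⁻⁴ cm = 0.1986 cm³
m(Cu) = 0.1986 × 8.96 = 1.779 g
n(Cu) = 1.779 / 63.55 = 0.02799 mol; n(e⁻) = 2 × 0.02799 = 0.05598 mol
Q = 0.05598 × 96500 / 0.690 = 7829 C
t = 7829 / 0.545 = 14370 s = 3.99 h

3.99 h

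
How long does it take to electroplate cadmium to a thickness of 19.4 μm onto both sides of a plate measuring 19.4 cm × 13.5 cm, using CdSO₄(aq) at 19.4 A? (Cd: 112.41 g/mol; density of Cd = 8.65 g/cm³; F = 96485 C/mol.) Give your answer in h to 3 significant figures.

0.216 h

Plated area = 2 × 19.4 × 13.5 = 523.8 cm²
Volume = 523.8 × 19.4×10⁻⁴ cm = 1.016 cm³
m(Cd) = 1.016 × 8.65 = 8.788 g
n(Cd) = 8.788 / 112.41 = 0.07818 mol; n(e⁻) = 2 × 0.07818 = 0.1564 mol
Q = 0.1564 × 96485 = 15090 C
t = 15090 / 19.4 = 777.8 s = 0.216 h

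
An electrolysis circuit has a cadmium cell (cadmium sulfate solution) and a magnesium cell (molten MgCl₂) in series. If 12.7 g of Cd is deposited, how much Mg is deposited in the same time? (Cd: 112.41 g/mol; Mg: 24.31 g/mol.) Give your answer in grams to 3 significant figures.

2.75 g

n(Cd) = 12.7 / 112.41 = 0.1130 mol
Cd²⁺ + 2e⁻ → Cd, so n(e⁻) = 2 × 0.1130 = 0.2260 mol
Same current for the same time ⇒ same n(e⁻) = 0.2260 mol in both cells.
Mg²⁺ + 2e⁻ → Mg, so n(Mg) = 0.2260 / 2 = 0.1130 mol
m(Mg) = 0.1130 × 24.31 = 2.75 g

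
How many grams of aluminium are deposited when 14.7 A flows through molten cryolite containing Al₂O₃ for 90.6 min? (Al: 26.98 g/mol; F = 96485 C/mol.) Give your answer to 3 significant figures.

Q = 14.7 A × 5436 s = 79910 C
n(e⁻) = Q/F = 79910/96485 = 0.8282 mol
Al³⁺ + 3e⁻ → Al, so n(Al) = 0.8282 / 3 = 0.2761 mol
m = 0.2761 × 26.98 = 7.45 g

7.45 g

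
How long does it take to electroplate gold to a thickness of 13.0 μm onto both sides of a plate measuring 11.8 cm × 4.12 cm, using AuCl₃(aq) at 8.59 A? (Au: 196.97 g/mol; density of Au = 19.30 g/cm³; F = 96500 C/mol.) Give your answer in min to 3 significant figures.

Plated area = 2 × 11.8 × 4.12 = 97.23 cm²
Volume = 97.23 × 13.0×10⁻⁴ cm = 0.1264 cm³
m(Au) = 0.1264 × 19.30 = 2.440 g
n(Au) = 2.440 / 196.97 = 0.01239 mol; n(e⁻) = 3 × 0.01239 = 0.03717 mol
Q = 0.03717 × 96500 = 3587 C
t = 3587 / 8.59 = 417.6 s = 6.96 min

6.96 min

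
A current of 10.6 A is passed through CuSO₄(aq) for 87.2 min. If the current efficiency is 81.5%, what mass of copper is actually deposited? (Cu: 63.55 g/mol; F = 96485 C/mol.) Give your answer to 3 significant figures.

14.9 g

Q = 10.6 × 5232 = 55460 C
n(e⁻) = 55460 / 96485 = 0.5748 mol
Cu²⁺ + 2e⁻ → Cu, so theoretical m(Cu) = 0.2874 × 63.55 = 18.26 g
Actual mass = 81.5% × 18.26 = 14.9 g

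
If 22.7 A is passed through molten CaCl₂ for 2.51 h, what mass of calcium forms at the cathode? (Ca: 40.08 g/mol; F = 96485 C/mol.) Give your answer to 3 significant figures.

42.6 g

Charge passed = 22.7 × 9036 = 2.051×10^5 C
Moles of electrons = 2.051×10^5 / 96485 = 2.126 mol
Ca²⁺ + 2e⁻ → Ca, so n(Ca) = 2.126 / 2 = 1.063 mol
m = 1.063 × 40.08 = 42.6 g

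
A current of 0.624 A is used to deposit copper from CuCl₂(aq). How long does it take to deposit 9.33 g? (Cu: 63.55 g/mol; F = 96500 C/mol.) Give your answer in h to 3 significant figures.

n(Cu) = 9.33 / 63.55 = 0.1468 mol
Cu²⁺ + 2e⁻ → Cu, so n(e⁻) = 2 × 0.1468 = 0.2936 mol
Q = 0.2936 × 96500 = 28330 C
t = Q / I = 28330 / 0.624 = 45400 s = 12.6 h

12.6 h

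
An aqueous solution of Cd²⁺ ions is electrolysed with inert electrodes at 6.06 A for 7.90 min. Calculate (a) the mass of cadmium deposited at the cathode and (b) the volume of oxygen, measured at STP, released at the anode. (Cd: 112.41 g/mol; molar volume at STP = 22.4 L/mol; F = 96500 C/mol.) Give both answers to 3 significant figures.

Q = 6.06 × 474 = 2872 C; n(e⁻) = 2872 / 96500 = 0.02976 mol
Cathode: Cd²⁺ + 2e⁻ → Cd → n(Cd) = 0.02976/2 = 0.01488 mol → 1.67 g
Anode: 2H₂O → O₂ + 4H⁺ + 4e⁻ → n(O₂) = 0.02976/4 = 0.007440 mol → 0.167 L

1.67 g Cd; 0.167 L O₂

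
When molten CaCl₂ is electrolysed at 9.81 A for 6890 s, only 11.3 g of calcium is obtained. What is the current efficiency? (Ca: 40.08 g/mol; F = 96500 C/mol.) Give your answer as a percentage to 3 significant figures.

80.5%

Q = 9.81 × 6890 = 67590 C
n(e⁻) = 67590 / 96500 = 0.7004 mol
Ca²⁺ + 2e⁻ → Ca, so theoretical n(Ca) = 0.3502 mol → 14.04 g
Efficiency = 11.3 / 14.04 = 0.8048 = 80.5%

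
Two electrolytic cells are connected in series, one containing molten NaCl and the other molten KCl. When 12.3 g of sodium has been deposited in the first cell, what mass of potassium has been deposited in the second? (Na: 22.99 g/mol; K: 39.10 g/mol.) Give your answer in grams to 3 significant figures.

20.9 g

n(Na) = 12.3 / 22.99 = 0.5350 mol
Na⁺ + e⁻ → Na, so n(e⁻) = 0.5350 mol
Since the cells are in series, n(e⁻) in the K cell is also 0.5350 mol.
K⁺ + e⁻ → K, so n(K) = 0.5350 mol
m(K) = 0.5350 × 39.10 = 20.9 g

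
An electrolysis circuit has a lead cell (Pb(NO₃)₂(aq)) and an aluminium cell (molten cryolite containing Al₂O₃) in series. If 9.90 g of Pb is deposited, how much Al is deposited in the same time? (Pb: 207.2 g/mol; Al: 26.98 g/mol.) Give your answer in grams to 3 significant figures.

n(Pb) = 9.90 / 207.2 = 0.04778 mol
Pb²⁺ + 2e⁻ → Pb, so n(e⁻) = 2 × 0.04778 = 0.09556 mol
The cells are in series, so the same charge (and hence the same n(e⁻) = 0.09556 mol) passes through both.
Al³⁺ + 3e⁻ → Al, so n(Al) = 0.09556 / 3 = 0.03185 mol
m(Al) = 0.03185 × 26.98 = 0.859 g

0.859 g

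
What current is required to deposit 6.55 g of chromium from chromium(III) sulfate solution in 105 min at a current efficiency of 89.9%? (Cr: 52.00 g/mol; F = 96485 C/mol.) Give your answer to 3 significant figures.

n(Cr) = 6.55 / 52.00 = 0.1260 mol
Cr³⁺ + 3e⁻ → Cr, so n(e⁻) = 3 × 0.1260 = 0.3780 mol
Q = 0.3780 × 96485 / 0.899 = 40570 C
I = Q / t = 40570 / 6300 s = 6.44 A

6.44 A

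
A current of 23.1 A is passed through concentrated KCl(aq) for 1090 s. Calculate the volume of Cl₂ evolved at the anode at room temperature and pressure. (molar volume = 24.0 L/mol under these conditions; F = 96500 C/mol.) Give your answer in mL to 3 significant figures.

Charge passed = 23.1 × 1090 = 25180 C
n(e⁻) = Q/F = 25180/96500 = 0.2609 mol
2Cl⁻ → Cl₂ + 2e⁻, so n(Cl₂) = 0.2609 / 2 = 0.1305 mol
V = 0.1305 × 24.0 = 3.132 L
= 3130 mL

3130 mL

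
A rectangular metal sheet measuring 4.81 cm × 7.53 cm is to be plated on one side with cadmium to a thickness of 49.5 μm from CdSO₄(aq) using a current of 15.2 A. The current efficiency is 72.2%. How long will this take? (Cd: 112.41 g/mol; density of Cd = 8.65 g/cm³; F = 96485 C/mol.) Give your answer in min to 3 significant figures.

4.04 min

Plated area = 4.81 × 7.53 = 36.22 cm²
Volume = 36.22 × 49.5×10⁻⁴ cm = 0.1793 cm³
m(Cd) = 0.1793 × 8.65 = 1.551 g
n(Cd) = 1.551 / 112.41 = 0.01380 mol; n(e⁻) = 2 × 0.01380 = 0.02760 mol
Q = 0.02760 × 96485 / 0.722 = 3688 C
t = 3688 / 15.2 = 242.6 s = 4.04 min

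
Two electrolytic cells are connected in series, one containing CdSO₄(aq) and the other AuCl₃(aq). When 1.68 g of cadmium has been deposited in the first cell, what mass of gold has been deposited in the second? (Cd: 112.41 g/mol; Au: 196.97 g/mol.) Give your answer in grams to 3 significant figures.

1.96 g

n(Cd) = 1.68 / 112.41 = 0.01495 mol
Cd²⁺ + 2e⁻ → Cd, so n(e⁻) = 2 × 0.01495 = 0.02990 mol
In series, the same 0.02990 mol of electrons flows through the second cell.
Au³⁺ + 3e⁻ → Au, so n(Au) = 0.02990 / 3 = 0.009967 mol
m(Au) = 0.009967 × 196.97 = 1.96 g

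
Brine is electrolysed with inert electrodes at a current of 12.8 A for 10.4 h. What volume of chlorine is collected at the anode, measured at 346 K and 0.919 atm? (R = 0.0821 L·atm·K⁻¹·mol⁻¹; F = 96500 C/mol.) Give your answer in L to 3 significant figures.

76.8 L

Charge passed = 12.8 × 37440 = 4.792×10^5 C
n(e⁻) = Q/F = 4.792×10^5/96500 = 4.966 mol
2Cl⁻ → Cl₂ + 2e⁻, so n(Cl₂) = 4.966 / 2 = 2.483 mol
V = nRT/P = 2.483 × 0.0821 × 346 / 0.919 = 76.75 L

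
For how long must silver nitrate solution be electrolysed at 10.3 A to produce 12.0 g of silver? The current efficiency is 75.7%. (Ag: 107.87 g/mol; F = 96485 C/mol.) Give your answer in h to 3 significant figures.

n(Ag) = 12.0 / 107.87 = 0.1112 mol
Ag⁺ + e⁻ → Ag, so n(e⁻) = 0.1112 mol
Q = 0.1112 × 96485 / 0.757 = 14170 C
t = Q / I = 14170 / 10.3 = 1376 s = 0.382 h

0.382 h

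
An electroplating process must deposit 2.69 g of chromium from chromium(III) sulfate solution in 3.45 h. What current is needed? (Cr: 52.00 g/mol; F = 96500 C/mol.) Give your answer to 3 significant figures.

n(Cr) = 2.69 / 52.00 = 0.05173 mol
Cr³⁺ + 3e⁻ → Cr, so n(e⁻) = 3 × 0.05173 = 0.1552 mol
Q = 0.1552 × 96500 = 14980 C
I = Q / t = 14980 / 12420 s = 1.21 A

1.21 A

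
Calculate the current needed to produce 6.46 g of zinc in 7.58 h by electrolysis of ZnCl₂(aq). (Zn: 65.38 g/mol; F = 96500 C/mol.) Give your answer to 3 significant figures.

0.699 A

n(Zn) = 6.46 / 65.38 = 0.09881 mol
Zn²⁺ + 2e⁻ → Zn, so n(e⁻) = 2 × 0.09881 = 0.1976 mol
Q = 0.1976 × 96500 = 19070 C
I = Q / t = 19070 / 27288 s = 0.699 A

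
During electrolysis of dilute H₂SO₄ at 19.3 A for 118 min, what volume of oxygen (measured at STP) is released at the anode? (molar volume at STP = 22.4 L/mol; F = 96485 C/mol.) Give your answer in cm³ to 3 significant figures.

Q = 19.3 A × 7080 s = 1.366×10^5 C
Moles of electrons = 1.366×10^5 / 96485 = 1.416 mol
2H₂O → O₂ + 4H⁺ + 4e⁻, so n(O₂) = 1.416 / 4 = 0.3540 mol
V = 0.3540 × 22.4 = 7.930 L
= 7930 cm³

7930 cm³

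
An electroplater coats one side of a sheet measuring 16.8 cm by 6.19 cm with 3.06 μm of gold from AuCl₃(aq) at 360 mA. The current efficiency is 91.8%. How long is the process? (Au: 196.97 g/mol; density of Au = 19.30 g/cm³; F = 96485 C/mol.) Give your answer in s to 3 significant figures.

Plated area = 16.8 × 6.19 = 104.0 cm²
Volume = 104.0 × 3.06×10⁻⁴ cm = 0.03182 cm³
m(Au) = 0.03182 × 19.30 = 0.6141 g
n(Au) = 0.6141 / 196.97 = 0.003118 mol; n(e⁻) = 3 × 0.003118 = 0.009354 mol
Q = 0.009354 × 96485 / 0.918 = 983.1 C
t = 983.1 / 0.360 = 2731 s

2730 s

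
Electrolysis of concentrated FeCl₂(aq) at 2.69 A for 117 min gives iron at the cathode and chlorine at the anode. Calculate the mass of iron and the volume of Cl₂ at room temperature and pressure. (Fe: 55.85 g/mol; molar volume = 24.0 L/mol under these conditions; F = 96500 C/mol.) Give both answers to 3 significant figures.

Q = 2.69 × 7020 = 18880 C; n(e⁻) = 18880 / 96500 = 0.1956 mol
Cathode: Fe²⁺ + 2e⁻ → Fe → n(Fe) = 0.1956/2 = 0.09780 mol → 5.46 g
Anode: 2Cl⁻ → Cl₂ + 2e⁻ → n(Cl₂) = 0.1956/2 = 0.09780 mol → 2.35 L

5.46 g Fe; 2.35 L Cl₂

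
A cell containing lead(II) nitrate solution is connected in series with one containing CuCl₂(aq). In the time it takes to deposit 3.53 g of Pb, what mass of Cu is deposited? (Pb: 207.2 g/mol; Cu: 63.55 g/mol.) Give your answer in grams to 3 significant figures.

1.08 g

n(Pb) = 3.53 / 207.2 = 0.01704 mol
Pb²⁺ + 2e⁻ → Pb, so n(e⁻) = 2 × 0.01704 = 0.03408 mol
The cells are in series, so the same charge (and hence the same n(e⁻) = 0.03408 mol) passes through both.
Cu²⁺ + 2e⁻ → Cu, so n(Cu) = 0.03408 / 2 = 0.01704 mol
m(Cu) = 0.01704 × 63.55 = 1.08 g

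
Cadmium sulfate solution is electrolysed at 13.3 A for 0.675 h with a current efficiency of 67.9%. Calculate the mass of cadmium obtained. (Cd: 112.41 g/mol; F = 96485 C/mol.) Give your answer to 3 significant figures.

Q = 13.3 × 2430 = 32320 C
n(e⁻) = 32320 / 96485 = 0.3350 mol
Cd²⁺ + 2e⁻ → Cd, so theoretical m(Cd) = 0.1675 × 112.41 = 18.83 g
Actual mass = 67.9% × 18.83 = 12.8 g

12.8 g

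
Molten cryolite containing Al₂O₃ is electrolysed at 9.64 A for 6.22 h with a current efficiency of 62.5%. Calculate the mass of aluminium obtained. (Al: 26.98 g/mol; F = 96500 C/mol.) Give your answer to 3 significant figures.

Q = 9.64 × 22392 = 2.159×10^5 C
n(e⁻) = 2.159×10^5 / 96500 = 2.237 mol
Al³⁺ + 3e⁻ → Al, so theoretical m(Al) = 0.7457 × 26.98 = 20.12 g
Actual mass = 62.5% × 20.12 = 12.6 g

12.6 g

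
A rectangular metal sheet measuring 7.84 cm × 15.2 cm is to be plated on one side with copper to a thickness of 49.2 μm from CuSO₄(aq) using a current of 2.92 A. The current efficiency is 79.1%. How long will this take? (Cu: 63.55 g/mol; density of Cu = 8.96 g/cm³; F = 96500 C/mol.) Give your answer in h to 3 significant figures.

1.92 h

Plated area = 7.84 × 15.2 = 119.2 cm²
Volume = 119.2 × 49.2×10⁻⁴ cm = 0.5865 cm³
m(Cu) = 0.5865 × 8.96 = 5.255 g
n(Cu) = 5.255 / 63.55 = 0.08269 mol; n(e⁻) = 2 × 0.08269 = 0.1654 mol
Q = 0.1654 × 96500 / 0.791 = 20180 C
t = 20180 / 2.92 = 6911 s = 1.92 h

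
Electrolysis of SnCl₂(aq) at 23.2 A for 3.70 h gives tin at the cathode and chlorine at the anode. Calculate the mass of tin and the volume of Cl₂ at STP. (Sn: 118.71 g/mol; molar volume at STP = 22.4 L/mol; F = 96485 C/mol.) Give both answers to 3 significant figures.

Q = 23.2 × 13320 = 3.090×10^5 C; n(e⁻) = 3.090×10^5 / 96485 = 3.203 mol
Cathode: Sn²⁺ + 2e⁻ → Sn → n(Sn) = 3.203/2 = 1.602 mol → 190 g
Anode: 2Cl⁻ → Cl₂ + 2e⁻ → n(Cl₂) = 3.203/2 = 1.602 mol → 35.9 L

190 g Sn; 35.9 L Cl₂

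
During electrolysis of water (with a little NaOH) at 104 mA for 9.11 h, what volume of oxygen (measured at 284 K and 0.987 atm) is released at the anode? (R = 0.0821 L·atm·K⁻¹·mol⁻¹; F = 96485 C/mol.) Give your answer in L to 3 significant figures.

0.209 L

Q = It = 0.104 × 32796 = 3411 C
n(e⁻) = Q/F = 3411/96485 = 0.03535 mol
2H₂O → O₂ + 4H⁺ + 4e⁻, so n(O₂) = 0.03535 / 4 = 0.008838 mol
V = nRT/P = 0.008838 × 0.0821 × 284 / 0.987 = 0.2088 L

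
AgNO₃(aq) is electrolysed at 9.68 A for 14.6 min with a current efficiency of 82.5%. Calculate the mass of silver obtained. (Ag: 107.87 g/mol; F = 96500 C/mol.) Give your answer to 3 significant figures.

Q = 9.68 × 876 = 8480 C
n(e⁻) = 8480 / 96500 = 0.08788 mol
Ag⁺ + e⁻ → Ag, so theoretical m(Ag) = 0.08788 × 107.87 = 9.480 g
Actual mass = 82.5% × 9.480 = 7.82 g

7.82 g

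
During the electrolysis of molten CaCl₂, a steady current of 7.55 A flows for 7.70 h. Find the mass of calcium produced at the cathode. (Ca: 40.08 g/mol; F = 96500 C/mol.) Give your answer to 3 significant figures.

43.5 g

Q = It = 7.55 × 27720 = 2.093×10^5 C
n(e⁻) = Q/F = 2.093×10^5/96500 = 2.169 mol
Ca²⁺ + 2e⁻ → Ca, so n(Ca) = 2.169 / 2 = 1.085 mol
m = 1.085 × 40.08 = 43.5 g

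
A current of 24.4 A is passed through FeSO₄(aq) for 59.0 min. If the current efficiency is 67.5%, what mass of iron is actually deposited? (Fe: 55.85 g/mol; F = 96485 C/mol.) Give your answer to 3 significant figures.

16.9 g

Q = 24.4 × 3540 = 86380 C
n(e⁻) = 86380 / 96485 = 0.8953 mol
Fe²⁺ + 2e⁻ → Fe, so theoretical m(Fe) = 0.4477 × 55.85 = 25.00 g
Actual mass = 67.5% × 25.00 = 16.9 g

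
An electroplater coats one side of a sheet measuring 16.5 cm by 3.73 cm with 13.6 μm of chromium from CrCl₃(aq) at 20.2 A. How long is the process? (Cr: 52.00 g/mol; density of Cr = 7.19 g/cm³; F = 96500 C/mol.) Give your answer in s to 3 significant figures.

Plated area = 16.5 × 3.73 = 61.55 cm²
Volume = 61.55 × 13.6×10⁻⁴ cm = 0.08371 cm³
m(Cr) = 0.08371 × 7.19 = 0.6019 g
n(Cr) = 0.6019 / 52.00 = 0.01158 mol; n(e⁻) = 3 × 0.01158 = 0.03474 mol
Q = 0.03474 × 96500 = 3352 C
t = 3352 / 20.2 = 165.9 s

166 s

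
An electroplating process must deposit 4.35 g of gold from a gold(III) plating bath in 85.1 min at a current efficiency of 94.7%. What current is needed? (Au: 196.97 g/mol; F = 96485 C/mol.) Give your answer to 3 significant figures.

n(Au) = 4.35 / 196.97 = 0.02208 mol
Au³⁺ + 3e⁻ → Au, so n(e⁻) = 3 × 0.02208 = 0.06624 mol
Q = 0.06624 × 96485 / 0.947 = 6749 C
I = Q / t = 6749 / 5106 s = 1.32 A

1.32 A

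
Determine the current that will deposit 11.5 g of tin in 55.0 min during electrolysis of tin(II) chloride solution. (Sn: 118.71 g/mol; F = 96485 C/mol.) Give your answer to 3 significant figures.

n(Sn) = 11.5 / 118.71 = 0.09687 mol
Sn²⁺ + 2e⁻ → Sn, so n(e⁻) = 2 × 0.09687 = 0.1937 mol
Q = 0.1937 × 96485 = 18690 C
I = Q / t = 18690 / 3300 s = 5.66 A

5.66 A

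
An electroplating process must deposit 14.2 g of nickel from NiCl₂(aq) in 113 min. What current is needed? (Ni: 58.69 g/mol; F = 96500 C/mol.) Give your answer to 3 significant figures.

6.89 A

n(Ni) = 14.2 / 58.69 = 0.2419 mol
Ni²⁺ + 2e⁻ → Ni, so n(e⁻) = 2 × 0.2419 = 0.4838 mol
Q = 0.4838 × 96500 = 46690 C
I = Q / t = 46690 / 6780 s = 6.89 A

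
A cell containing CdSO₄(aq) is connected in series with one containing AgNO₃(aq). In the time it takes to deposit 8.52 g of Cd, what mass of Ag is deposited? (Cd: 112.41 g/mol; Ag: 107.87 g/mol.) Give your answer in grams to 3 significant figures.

n(Cd) = 8.52 / 112.41 = 0.07579 mol
Cd²⁺ + 2e⁻ → Cd, so n(e⁻) = 2 × 0.07579 = 0.1516 mol
In series, the same 0.1516 mol of electrons flows through the second cell.
Ag⁺ + e⁻ → Ag, so n(Ag) = 0.1516 mol
m(Ag) = 0.1516 × 107.87 = 16.4 g

16.4 g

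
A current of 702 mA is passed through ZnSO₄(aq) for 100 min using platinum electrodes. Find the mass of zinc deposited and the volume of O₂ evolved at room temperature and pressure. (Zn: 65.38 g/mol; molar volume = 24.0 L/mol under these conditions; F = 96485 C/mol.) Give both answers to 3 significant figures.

Q = 0.702 × 6000 = 4212 C; n(e⁻) = 4212 / 96485 = 0.04365 mol
Cathode: Zn²⁺ + 2e⁻ → Zn → n(Zn) = 0.04365/2 = 0.02183 mol → 1.43 g
Anode: 2H₂O → O₂ + 4H⁺ + 4e⁻ → n(O₂) = 0.04365/4 = 0.01091 mol → 0.262 L

1.43 g Zn; 0.262 L O₂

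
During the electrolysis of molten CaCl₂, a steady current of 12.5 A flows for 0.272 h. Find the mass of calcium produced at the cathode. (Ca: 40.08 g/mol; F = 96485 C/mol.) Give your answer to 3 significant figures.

2.54 g

Q = It = 12.5 × 979.2 = 12240 C
n(e⁻) = 12240 / 96485 = 0.1269 mol
Ca²⁺ + 2e⁻ → Ca, so n(Ca) = 0.1269 / 2 = 0.06345 mol
m = 0.06345 × 40.08 = 2.54 g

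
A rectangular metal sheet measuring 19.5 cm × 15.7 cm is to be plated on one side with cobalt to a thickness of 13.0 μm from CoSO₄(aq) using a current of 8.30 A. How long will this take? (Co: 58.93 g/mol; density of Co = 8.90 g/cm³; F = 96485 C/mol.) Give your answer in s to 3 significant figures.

Plated area = 19.5 × 15.7 = 306.2 cm²
Volume = 306.2 × 13.0×10⁻⁴ cm = 0.3981 cm³
m(Co) = 0.3981 × 8.90 = 3.543 g
n(Co) = 3.543 / 58.93 = 0.06012 mol; n(e⁻) = 2 × 0.06012 = 0.1202 mol
Q = 0.1202 × 96485 = 11600 C
t = 11600 / 8.30 = 1398 s

1400 s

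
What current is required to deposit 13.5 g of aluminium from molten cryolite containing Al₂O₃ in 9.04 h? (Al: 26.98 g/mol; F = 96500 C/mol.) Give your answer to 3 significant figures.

n(Al) = 13.5 / 26.98 = 0.5004 mol
Al³⁺ + 3e⁻ → Al, so n(e⁻) = 3 × 0.5004 = 1.501 mol
Q = 1.501 × 96500 = 1.448×10^5 C
I = Q / t = 1.448×10^5 / 32544 s = 4.45 A

4.45 A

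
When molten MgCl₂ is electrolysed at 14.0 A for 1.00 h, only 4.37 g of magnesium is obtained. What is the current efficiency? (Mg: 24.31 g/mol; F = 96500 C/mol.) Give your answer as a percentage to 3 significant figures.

68.8%

Q = 14.0 × 3600 = 50400 C
n(e⁻) = 50400 / 96500 = 0.5223 mol
Mg²⁺ + 2e⁻ → Mg, so theoretical n(Mg) = 0.2612 mol → 6.350 g
Efficiency = 4.37 / 6.350 = 0.6882 = 68.8%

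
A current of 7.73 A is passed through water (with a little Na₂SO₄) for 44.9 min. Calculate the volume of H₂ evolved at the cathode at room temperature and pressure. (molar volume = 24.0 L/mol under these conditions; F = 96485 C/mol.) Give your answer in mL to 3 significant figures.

Q = It = 7.73 × 2694 = 20820 C
n(e⁻) = 20820 / 96485 = 0.2158 mol
2H⁺ + 2e⁻ → H₂, so n(H₂) = 0.2158 / 2 = 0.1079 mol
V = 0.1079 × 24.0 = 2.590 L
= 2590 mL

2590 mL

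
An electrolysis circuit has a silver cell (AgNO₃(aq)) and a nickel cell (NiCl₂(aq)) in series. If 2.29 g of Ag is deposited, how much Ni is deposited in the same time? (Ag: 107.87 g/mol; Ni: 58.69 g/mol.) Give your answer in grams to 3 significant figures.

n(Ag) = 2.29 / 107.87 = 0.02123 mol
Ag⁺ + e⁻ → Ag, so n(e⁻) = 0.02123 mol
Since the cells are in series, n(e⁻) in the Ni cell is also 0.02123 mol.
Ni²⁺ + 2e⁻ → Ni, so n(Ni) = 0.02123 / 2 = 0.01062 mol
m(Ni) = 0.01062 × 58.69 = 0.623 g

0.623 g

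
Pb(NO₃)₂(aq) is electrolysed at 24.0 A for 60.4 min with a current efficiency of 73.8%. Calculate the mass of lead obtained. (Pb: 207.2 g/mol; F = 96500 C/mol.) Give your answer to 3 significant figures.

Q = 24.0 × 3624 = 86980 C
n(e⁻) = 86980 / 96500 = 0.9013 mol
Pb²⁺ + 2e⁻ → Pb, so theoretical m(Pb) = 0.4507 × 207.2 = 93.39 g
Actual mass = 73.8% × 93.39 = 68.9 g

68.9 g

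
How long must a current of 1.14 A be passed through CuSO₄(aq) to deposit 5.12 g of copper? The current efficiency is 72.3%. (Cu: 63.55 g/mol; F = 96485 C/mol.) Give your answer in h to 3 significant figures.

n(Cu) = 5.12 / 63.55 = 0.08057 mol
Cu²⁺ + 2e⁻ → Cu, so n(e⁻) = 2 × 0.08057 = 0.1611 mol
Q = 0.1611 × 96485 / 0.723 = 21500 C
t = Q / I = 21500 / 1.14 = 18860 s = 5.24 h

5.24 h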